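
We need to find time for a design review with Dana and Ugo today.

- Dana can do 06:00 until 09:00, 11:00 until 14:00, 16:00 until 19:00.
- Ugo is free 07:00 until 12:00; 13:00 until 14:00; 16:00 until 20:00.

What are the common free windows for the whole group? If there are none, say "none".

Dana ∩ Ugo: 07:00-09:00, 11:00-12:00, 13:00-14:00, 16:00-19:00.
So the common availability across everyone is 07:00-09:00, 11:00-12:00, 13:00-14:00, 16:00-19:00.

07:00-09:00, 11:00-12:00, 13:00-14:00, 16:00-19:00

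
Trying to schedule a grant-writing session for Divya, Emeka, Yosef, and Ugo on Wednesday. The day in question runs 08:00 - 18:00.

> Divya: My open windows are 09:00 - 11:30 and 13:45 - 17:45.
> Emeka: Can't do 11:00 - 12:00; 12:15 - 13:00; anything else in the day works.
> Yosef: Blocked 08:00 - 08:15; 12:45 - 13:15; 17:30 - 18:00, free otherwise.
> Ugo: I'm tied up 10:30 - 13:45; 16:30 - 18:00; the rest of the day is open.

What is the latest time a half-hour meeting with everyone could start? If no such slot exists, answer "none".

Divya free: 09:00-11:30, 13:45-17:45.
Emeka free: 08:00-11:00, 12:00-12:15, 13:00-18:00 (invert busy blocks within the working day).
Yosef free: 08:15-12:45, 13:15-17:30 (invert busy blocks within the working day).
Ugo free: 08:00-10:30, 13:45-16:30 (invert busy blocks within the working day).
Divya ∩ Emeka: 09:00-11:00, 13:45-17:45.
Divya ∩ Emeka ∩ Yosef: 09:00-11:00, 13:45-17:30.
Divya ∩ Emeka ∩ Yosef ∩ Ugo: 09:00-10:30, 13:45-16:30.
The last common window of at least 30 minutes is 13:45-16:30; a 30-minute meeting can start as late as 16:00 and still end by 16:30.

16:00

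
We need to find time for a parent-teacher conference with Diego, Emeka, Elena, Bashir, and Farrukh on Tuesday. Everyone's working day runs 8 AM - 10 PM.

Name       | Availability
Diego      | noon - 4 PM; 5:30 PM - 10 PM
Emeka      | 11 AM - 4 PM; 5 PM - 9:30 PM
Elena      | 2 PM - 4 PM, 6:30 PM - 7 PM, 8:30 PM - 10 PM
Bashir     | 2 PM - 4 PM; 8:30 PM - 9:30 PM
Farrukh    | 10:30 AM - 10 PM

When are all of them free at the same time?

Diego ∩ Emeka: 12:00-16:00, 17:30-21:30.
Diego ∩ Emeka ∩ Elena: 14:00-16:00, 18:30-19:00, 20:30-21:30.
Diego ∩ Emeka ∩ Elena ∩ Bashir: 14:00-16:00, 20:30-21:30.
Diego ∩ Emeka ∩ Elena ∩ Bashir ∩ Farrukh: 14:00-16:00, 20:30-21:30.

14:00-16:00, 20:30-21:30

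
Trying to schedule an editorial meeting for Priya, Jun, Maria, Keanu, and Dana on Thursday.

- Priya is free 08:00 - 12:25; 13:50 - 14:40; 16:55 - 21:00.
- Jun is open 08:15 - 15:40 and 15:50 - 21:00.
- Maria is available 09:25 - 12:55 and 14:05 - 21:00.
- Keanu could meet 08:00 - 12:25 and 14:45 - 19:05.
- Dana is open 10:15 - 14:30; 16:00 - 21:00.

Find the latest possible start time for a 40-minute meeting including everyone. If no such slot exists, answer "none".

18:25

Priya ∩ Jun: 08:15-12:25, 13:50-14:40, 16:55-21:00.
Priya ∩ Jun ∩ Maria: 09:25-12:25, 14:05-14:40, 16:55-21:00.
Priya ∩ Jun ∩ Maria ∩ Keanu: 09:25-12:25, 16:55-19:05.
Priya ∩ Jun ∩ Maria ∩ Keanu ∩ Dana: 10:15-12:25, 16:55-19:05.
Those are the intersection windows.
The last common window of at least 40 minutes is 16:55-19:05; a 40-minute meeting can start as late as 18:25 and still end by 19:05.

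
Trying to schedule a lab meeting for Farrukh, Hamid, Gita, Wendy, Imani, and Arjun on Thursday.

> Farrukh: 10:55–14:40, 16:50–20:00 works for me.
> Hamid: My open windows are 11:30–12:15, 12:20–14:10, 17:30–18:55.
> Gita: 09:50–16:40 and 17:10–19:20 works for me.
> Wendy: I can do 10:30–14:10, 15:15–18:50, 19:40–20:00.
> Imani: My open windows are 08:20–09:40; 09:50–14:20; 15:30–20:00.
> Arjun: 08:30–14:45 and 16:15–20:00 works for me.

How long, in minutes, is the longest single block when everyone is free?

110

Farrukh ∩ Hamid: 11:30-12:15, 12:20-14:10, 17:30-18:55.
Farrukh ∩ Hamid ∩ Gita: 11:30-12:15, 12:20-14:10, 17:30-18:55.
Farrukh ∩ Hamid ∩ Gita ∩ Wendy: 11:30-12:15, 12:20-14:10, 17:30-18:50.
Farrukh ∩ Hamid ∩ Gita ∩ Wendy ∩ Imani: 11:30-12:15, 12:20-14:10, 17:30-18:50.
Farrukh ∩ Hamid ∩ Gita ∩ Wendy ∩ Imani ∩ Arjun: 11:30-12:15, 12:20-14:10, 17:30-18:50.
The longest is 12:20-14:10 at 110 minutes.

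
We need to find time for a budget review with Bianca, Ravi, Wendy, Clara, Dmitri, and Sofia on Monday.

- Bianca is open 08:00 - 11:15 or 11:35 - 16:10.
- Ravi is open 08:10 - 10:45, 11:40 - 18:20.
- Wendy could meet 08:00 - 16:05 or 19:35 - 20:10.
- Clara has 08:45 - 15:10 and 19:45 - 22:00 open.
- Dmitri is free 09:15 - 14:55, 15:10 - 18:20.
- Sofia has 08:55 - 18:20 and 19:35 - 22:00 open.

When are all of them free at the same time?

Bianca ∩ Ravi: 08:10-10:45, 11:40-16:10.
Bianca ∩ Ravi ∩ Wendy: 08:10-10:45, 11:40-16:05.
Bianca ∩ Ravi ∩ Wendy ∩ Clara: 08:45-10:45, 11:40-15:10.
Bianca ∩ Ravi ∩ Wendy ∩ Clara ∩ Dmitri: 09:15-10:45, 11:40-14:55.
Bianca ∩ Ravi ∩ Wendy ∩ Clara ∩ Dmitri ∩ Sofia: 09:15-10:45, 11:40-14:55.
So the common availability across everyone is 09:15-10:45, 11:40-14:55.

09:15-10:45, 11:40-14:55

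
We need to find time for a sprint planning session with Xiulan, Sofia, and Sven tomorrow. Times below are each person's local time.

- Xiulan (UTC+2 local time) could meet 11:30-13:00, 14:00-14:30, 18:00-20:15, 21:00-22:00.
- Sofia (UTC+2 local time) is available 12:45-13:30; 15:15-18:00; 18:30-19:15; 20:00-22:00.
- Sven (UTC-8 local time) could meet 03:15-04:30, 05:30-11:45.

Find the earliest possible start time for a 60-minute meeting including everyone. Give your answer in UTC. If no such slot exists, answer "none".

none

Xiulan in UTC: 09:30-11:00, 12:00-12:30, 16:00-18:15, 19:00-20:00 (subtract 2h to convert from UTC+2).
Sofia in UTC: 10:45-11:30, 13:15-16:00, 16:30-17:15, 18:00-20:00 (subtract 2h to convert from UTC+2).
Sven in UTC: 11:15-12:30, 13:30-19:45 (add 8h to convert from UTC-8).
Xiulan ∩ Sofia: 10:45-11:00, 16:30-17:15, 18:00-18:15, 19:00-20:00.
Xiulan ∩ Sofia ∩ Sven: 16:30-17:15, 18:00-18:15, 19:00-19:45.
Those are the intersection windows.
No common window is at least 60 minutes long.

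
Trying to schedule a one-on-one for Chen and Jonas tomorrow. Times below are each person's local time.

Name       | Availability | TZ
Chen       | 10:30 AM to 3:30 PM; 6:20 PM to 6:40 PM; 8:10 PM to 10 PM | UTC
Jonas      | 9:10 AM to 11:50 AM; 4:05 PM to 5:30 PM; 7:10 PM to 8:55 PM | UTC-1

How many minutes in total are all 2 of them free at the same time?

Chen in UTC: 10:30-15:30, 18:20-18:40, 20:10-22:00.
Jonas in UTC: 10:10-12:50, 17:05-18:30, 20:10-21:55 (add 1h to convert from UTC-1).
Chen ∩ Jonas: 10:30-12:50, 18:20-18:30, 20:10-21:55.
Summing the common windows: 140 + 10 + 105 = 255 minutes.

255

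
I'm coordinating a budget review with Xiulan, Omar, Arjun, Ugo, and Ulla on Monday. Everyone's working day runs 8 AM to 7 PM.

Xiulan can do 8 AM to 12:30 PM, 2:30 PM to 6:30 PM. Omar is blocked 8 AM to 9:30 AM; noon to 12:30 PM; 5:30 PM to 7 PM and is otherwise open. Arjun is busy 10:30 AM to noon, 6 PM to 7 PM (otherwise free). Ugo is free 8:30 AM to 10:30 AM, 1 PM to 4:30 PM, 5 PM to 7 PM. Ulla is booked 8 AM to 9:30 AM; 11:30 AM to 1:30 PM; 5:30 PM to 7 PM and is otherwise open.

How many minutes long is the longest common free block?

Xiulan free: 08:00-12:30, 14:30-18:30.
Omar free: 09:30-12:00, 12:30-17:30 (invert busy blocks within the working day).
Arjun free: 08:00-10:30, 12:00-18:00 (invert busy blocks within the working day).
Ugo free: 08:30-10:30, 13:00-16:30, 17:00-19:00.
Ulla free: 09:30-11:30, 13:30-17:30 (invert busy blocks within the working day).
Xiulan ∩ Omar: 09:30-12:00, 14:30-17:30.
Xiulan ∩ Omar ∩ Arjun: 09:30-10:30, 14:30-17:30.
Xiulan ∩ Omar ∩ Arjun ∩ Ugo: 09:30-10:30, 14:30-16:30, 17:00-17:30.
Xiulan ∩ Omar ∩ Arjun ∩ Ugo ∩ Ulla: 09:30-10:30, 14:30-16:30, 17:00-17:30.
Those are the intersection windows.
The longest is 14:30-16:30 at 120 minutes.

120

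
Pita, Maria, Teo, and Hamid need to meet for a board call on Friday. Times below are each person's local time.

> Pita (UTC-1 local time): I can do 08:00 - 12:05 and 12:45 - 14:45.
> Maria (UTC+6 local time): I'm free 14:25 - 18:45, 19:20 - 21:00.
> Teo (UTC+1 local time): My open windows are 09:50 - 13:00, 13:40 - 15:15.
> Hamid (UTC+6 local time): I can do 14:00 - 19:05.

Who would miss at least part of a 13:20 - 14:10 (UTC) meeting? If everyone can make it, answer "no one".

Pita in UTC: 09:00-13:05, 13:45-15:45 (add 1h to convert from UTC-1).
Maria in UTC: 08:25-12:45, 13:20-15:00 (subtract 6h to convert from UTC+6).
Teo in UTC: 08:50-12:00, 12:40-14:15 (subtract 1h to convert from UTC+1).
Hamid in UTC: 08:00-13:05 (subtract 6h to convert from UTC+6).
Pita: not fully free for 13:20-14:10. Maria: free for 13:20-14:10. Teo: free for 13:20-14:10. Hamid: not fully free for 13:20-14:10.

Hamid, Pita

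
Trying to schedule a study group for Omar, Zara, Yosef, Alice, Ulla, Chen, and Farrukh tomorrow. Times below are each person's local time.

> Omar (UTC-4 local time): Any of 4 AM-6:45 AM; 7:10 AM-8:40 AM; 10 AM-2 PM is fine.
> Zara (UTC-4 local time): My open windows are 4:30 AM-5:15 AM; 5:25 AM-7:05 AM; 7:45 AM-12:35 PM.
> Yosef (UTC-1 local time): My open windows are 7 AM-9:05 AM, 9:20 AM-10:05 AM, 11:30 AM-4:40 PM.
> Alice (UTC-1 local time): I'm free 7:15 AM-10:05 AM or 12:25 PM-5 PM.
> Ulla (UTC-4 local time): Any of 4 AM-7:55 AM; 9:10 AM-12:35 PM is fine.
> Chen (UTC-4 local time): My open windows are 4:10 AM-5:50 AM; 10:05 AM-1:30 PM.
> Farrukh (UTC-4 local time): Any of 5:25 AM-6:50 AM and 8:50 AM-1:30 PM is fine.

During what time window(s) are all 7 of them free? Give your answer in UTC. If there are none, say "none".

Omar in UTC: 08:00-10:45, 11:10-12:40, 14:00-18:00 (add 4h to convert from UTC-4).
Zara in UTC: 08:30-09:15, 09:25-11:05, 11:45-16:35 (add 4h to convert from UTC-4).
Yosef in UTC: 08:00-10:05, 10:20-11:05, 12:30-17:40 (add 1h to convert from UTC-1).
Alice in UTC: 08:15-11:05, 13:25-18:00 (add 1h to convert from UTC-1).
Ulla in UTC: 08:00-11:55, 13:10-16:35 (add 4h to convert from UTC-4).
Chen in UTC: 08:10-09:50, 14:05-17:30 (add 4h to convert from UTC-4).
Farrukh in UTC: 09:25-10:50, 12:50-17:30 (add 4h to convert from UTC-4).
Omar ∩ Zara: 08:30-09:15, 09:25-10:45, 11:45-12:40, 14:00-16:35.
Omar ∩ Zara ∩ Yosef: 08:30-09:15, 09:25-10:05, 10:20-10:45, 12:30-12:40, 14:00-16:35.
Omar ∩ Zara ∩ Yosef ∩ Alice: 08:30-09:15, 09:25-10:05, 10:20-10:45, 14:00-16:35.
Omar ∩ Zara ∩ Yosef ∩ Alice ∩ Ulla: 08:30-09:15, 09:25-10:05, 10:20-10:45, 14:00-16:35.
Omar ∩ Zara ∩ Yosef ∩ Alice ∩ Ulla ∩ Chen: 08:30-09:15, 09:25-09:50, 14:05-16:35.
Omar ∩ Zara ∩ Yosef ∩ Alice ∩ Ulla ∩ Chen ∩ Farrukh: 09:25-09:50, 14:05-16:35.
Those are the intersection windows.

09:25-09:50, 14:05-16:35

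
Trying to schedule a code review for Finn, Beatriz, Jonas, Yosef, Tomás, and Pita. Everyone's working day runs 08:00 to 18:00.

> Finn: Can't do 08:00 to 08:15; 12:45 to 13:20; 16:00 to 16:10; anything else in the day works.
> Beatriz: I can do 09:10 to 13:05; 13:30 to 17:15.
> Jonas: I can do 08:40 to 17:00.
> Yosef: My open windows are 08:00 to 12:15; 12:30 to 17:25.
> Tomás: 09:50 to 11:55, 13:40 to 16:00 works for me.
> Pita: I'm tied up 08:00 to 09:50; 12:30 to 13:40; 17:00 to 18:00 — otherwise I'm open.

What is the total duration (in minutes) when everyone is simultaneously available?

Finn free: 08:15-12:45, 13:20-16:00, 16:10-18:00 (invert busy blocks within the working day).
Beatriz free: 09:10-13:05, 13:30-17:15.
Jonas free: 08:40-17:00.
Yosef free: 08:00-12:15, 12:30-17:25.
Tomás free: 09:50-11:55, 13:40-16:00.
Pita free: 09:50-12:30, 13:40-17:00 (invert busy blocks within the working day).
Finn ∩ Beatriz: 09:10-12:45, 13:30-16:00, 16:10-17:15.
Finn ∩ Beatriz ∩ Jonas: 09:10-12:45, 13:30-16:00, 16:10-17:00.
Finn ∩ Beatriz ∩ Jonas ∩ Yosef: 09:10-12:15, 12:30-12:45, 13:30-16:00, 16:10-17:00.
Finn ∩ Beatriz ∩ Jonas ∩ Yosef ∩ Tomás: 09:50-11:55, 13:40-16:00.
Finn ∩ Beatriz ∩ Jonas ∩ Yosef ∩ Tomás ∩ Pita: 09:50-11:55, 13:40-16:00.
Summing the common windows: 125 + 140 = 265 minutes.

265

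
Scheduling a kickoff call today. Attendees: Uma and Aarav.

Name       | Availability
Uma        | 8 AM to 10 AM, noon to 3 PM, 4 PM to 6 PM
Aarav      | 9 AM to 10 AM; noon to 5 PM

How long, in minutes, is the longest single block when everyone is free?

Uma ∩ Aarav: 09:00-10:00, 12:00-15:00, 16:00-17:00.
The longest is 12:00-15:00 at 180 minutes.

180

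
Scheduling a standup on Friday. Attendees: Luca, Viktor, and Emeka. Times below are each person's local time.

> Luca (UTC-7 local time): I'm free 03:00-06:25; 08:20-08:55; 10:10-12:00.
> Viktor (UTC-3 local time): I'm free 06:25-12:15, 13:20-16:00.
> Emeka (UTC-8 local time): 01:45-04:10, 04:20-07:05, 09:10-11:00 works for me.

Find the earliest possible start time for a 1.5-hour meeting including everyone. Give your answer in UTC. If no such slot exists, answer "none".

Luca in UTC: 10:00-13:25, 15:20-15:55, 17:10-19:00 (add 7h to convert from UTC-7).
Viktor in UTC: 09:25-15:15, 16:20-19:00 (add 3h to convert from UTC-3).
Emeka in UTC: 09:45-12:10, 12:20-15:05, 17:10-19:00 (add 8h to convert from UTC-8).
Luca ∩ Viktor: 10:00-13:25, 17:10-19:00.
Luca ∩ Viktor ∩ Emeka: 10:00-12:10, 12:20-13:25, 17:10-19:00.
The first common window of at least 90 minutes is 10:00-12:10, so the earliest start is 10:00.

10:00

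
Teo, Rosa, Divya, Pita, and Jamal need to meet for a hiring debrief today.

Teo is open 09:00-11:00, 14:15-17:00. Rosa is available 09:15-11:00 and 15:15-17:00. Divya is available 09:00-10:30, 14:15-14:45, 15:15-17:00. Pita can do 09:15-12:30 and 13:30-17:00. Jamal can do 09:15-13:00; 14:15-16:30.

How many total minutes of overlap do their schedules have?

Teo ∩ Rosa: 09:15-11:00, 15:15-17:00.
Teo ∩ Rosa ∩ Divya: 09:15-10:30, 15:15-17:00.
Teo ∩ Rosa ∩ Divya ∩ Pita: 09:15-10:30, 15:15-17:00.
Teo ∩ Rosa ∩ Divya ∩ Pita ∩ Jamal: 09:15-10:30, 15:15-16:30.
Summing the common windows: 75 + 75 = 150 minutes.

150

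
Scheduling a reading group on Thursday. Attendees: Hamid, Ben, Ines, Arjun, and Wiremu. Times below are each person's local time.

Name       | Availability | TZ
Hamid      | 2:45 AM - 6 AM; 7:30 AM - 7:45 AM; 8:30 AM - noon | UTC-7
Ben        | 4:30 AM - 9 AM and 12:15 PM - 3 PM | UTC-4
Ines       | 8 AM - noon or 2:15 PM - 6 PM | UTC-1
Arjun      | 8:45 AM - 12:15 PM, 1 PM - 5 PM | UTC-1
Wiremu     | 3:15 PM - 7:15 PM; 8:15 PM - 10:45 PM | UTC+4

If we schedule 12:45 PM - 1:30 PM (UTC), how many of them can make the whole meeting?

1

Hamid in UTC: 09:45-13:00, 14:30-14:45, 15:30-19:00 (add 7h to convert from UTC-7).
Ben in UTC: 08:30-13:00, 16:15-19:00 (add 4h to convert from UTC-4).
Ines in UTC: 09:00-13:00, 15:15-19:00 (add 1h to convert from UTC-1).
Arjun in UTC: 09:45-13:15, 14:00-18:00 (add 1h to convert from UTC-1).
Wiremu in UTC: 11:15-15:15, 16:15-18:45 (subtract 4h to convert from UTC+4).
Wiremu can make the full 12:45-13:30 slot — that's 1.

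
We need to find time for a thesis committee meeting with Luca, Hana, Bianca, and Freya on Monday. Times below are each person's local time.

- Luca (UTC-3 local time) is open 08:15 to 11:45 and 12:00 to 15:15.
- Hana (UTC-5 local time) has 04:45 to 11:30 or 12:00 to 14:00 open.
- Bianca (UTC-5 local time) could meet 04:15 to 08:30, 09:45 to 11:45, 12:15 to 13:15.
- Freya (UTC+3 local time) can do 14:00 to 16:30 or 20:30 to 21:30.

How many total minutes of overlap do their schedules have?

180

Luca in UTC: 11:15-14:45, 15:00-18:15 (add 3h to convert from UTC-3).
Hana in UTC: 09:45-16:30, 17:00-19:00 (add 5h to convert from UTC-5).
Bianca in UTC: 09:15-13:30, 14:45-16:45, 17:15-18:15 (add 5h to convert from UTC-5).
Freya in UTC: 11:00-13:30, 17:30-18:30 (subtract 3h to convert from UTC+3).
Luca ∩ Hana: 11:15-14:45, 15:00-16:30, 17:00-18:15.
Luca ∩ Hana ∩ Bianca: 11:15-13:30, 15:00-16:30, 17:15-18:15.
Luca ∩ Hana ∩ Bianca ∩ Freya: 11:15-13:30, 17:30-18:15.
So the common availability across everyone is 11:15-13:30, 17:30-18:15.
Summing the common windows: 135 + 45 = 180 minutes.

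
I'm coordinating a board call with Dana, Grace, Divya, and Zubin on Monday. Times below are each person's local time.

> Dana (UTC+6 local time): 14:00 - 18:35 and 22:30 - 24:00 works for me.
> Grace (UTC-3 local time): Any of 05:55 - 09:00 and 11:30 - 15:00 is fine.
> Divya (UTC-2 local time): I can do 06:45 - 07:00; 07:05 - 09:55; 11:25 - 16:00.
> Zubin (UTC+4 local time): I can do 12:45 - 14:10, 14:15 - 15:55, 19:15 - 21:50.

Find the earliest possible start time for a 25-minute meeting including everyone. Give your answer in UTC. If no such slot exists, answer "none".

Dana in UTC: 08:00-12:35, 16:30-18:00 (subtract 6h to convert from UTC+6).
Grace in UTC: 08:55-12:00, 14:30-18:00 (add 3h to convert from UTC-3).
Divya in UTC: 08:45-09:00, 09:05-11:55, 13:25-18:00 (add 2h to convert from UTC-2).
Zubin in UTC: 08:45-10:10, 10:15-11:55, 15:15-17:50 (subtract 4h to convert from UTC+4).
Dana ∩ Grace: 08:55-12:00, 16:30-18:00.
Dana ∩ Grace ∩ Divya: 08:55-09:00, 09:05-11:55, 16:30-18:00.
Dana ∩ Grace ∩ Divya ∩ Zubin: 08:55-09:00, 09:05-10:10, 10:15-11:55, 16:30-17:50.
The first common window of at least 25 minutes is 09:05-10:10, so the earliest start is 09:05.

09:05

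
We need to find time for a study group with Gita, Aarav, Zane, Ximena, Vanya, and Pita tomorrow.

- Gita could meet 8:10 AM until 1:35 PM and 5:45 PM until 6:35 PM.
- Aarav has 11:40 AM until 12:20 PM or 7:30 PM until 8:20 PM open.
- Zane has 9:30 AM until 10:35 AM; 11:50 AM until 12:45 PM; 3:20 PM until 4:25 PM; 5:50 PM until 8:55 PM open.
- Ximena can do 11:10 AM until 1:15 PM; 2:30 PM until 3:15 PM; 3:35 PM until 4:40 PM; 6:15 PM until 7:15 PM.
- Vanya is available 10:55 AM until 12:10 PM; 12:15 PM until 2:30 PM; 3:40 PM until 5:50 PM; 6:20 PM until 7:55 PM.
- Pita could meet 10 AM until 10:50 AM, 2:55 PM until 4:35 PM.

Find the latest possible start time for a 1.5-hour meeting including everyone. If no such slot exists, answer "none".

Gita ∩ Aarav: 11:40-12:20.
Gita ∩ Aarav ∩ Zane: 11:50-12:20.
Gita ∩ Aarav ∩ Zane ∩ Ximena: 11:50-12:20.
Gita ∩ Aarav ∩ Zane ∩ Ximena ∩ Vanya: 11:50-12:10, 12:15-12:20.
Gita ∩ Aarav ∩ Zane ∩ Ximena ∩ Vanya ∩ Pita: ∅.
There is no time when everyone is free.
No common window is at least 90 minutes long.

none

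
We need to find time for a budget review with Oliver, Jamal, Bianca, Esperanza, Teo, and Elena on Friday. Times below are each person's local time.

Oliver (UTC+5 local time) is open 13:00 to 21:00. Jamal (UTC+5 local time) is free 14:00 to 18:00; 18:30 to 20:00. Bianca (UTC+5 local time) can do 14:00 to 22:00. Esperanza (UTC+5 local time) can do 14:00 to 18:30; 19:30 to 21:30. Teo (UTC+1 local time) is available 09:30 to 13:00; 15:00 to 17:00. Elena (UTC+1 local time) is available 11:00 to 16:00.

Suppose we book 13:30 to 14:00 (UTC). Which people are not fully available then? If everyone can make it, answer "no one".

Esperanza, Teo

Oliver in UTC: 08:00-16:00 (subtract 5h to convert from UTC+5).
Jamal in UTC: 09:00-13:00, 13:30-15:00 (subtract 5h to convert from UTC+5).
Bianca in UTC: 09:00-17:00 (subtract 5h to convert from UTC+5).
Esperanza in UTC: 09:00-13:30, 14:30-16:30 (subtract 5h to convert from UTC+5).
Teo in UTC: 08:30-12:00, 14:00-16:00 (subtract 1h to convert from UTC+1).
Elena in UTC: 10:00-15:00 (subtract 1h to convert from UTC+1).
Oliver: free for 13:30-14:00. Jamal: free for 13:30-14:00. Bianca: free for 13:30-14:00. Esperanza: not fully free for 13:30-14:00. Teo: not fully free for 13:30-14:00. Elena: free for 13:30-14:00.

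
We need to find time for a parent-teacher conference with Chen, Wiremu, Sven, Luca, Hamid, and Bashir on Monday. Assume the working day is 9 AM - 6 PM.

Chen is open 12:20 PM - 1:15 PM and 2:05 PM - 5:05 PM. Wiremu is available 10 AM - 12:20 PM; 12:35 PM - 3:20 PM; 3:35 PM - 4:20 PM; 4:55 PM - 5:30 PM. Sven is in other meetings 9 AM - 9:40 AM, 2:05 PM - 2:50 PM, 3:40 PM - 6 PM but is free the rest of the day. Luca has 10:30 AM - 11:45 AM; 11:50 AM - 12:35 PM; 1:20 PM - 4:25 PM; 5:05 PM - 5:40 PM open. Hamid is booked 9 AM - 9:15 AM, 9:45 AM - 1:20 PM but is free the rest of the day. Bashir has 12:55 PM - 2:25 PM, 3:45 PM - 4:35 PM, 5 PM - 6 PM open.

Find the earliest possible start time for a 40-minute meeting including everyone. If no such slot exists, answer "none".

none

Chen free: 12:20-13:15, 14:05-17:05.
Wiremu free: 10:00-12:20, 12:35-15:20, 15:35-16:20, 16:55-17:30.
Sven free: 09:40-14:05, 14:50-15:40 (invert busy blocks within the working day).
Luca free: 10:30-11:45, 11:50-12:35, 13:20-16:25, 17:05-17:40.
Hamid free: 09:15-09:45, 13:20-18:00 (invert busy blocks within the working day).
Bashir free: 12:55-14:25, 15:45-16:35, 17:00-18:00.
Chen ∩ Wiremu: 12:35-13:15, 14:05-15:20, 15:35-16:20, 16:55-17:05.
Chen ∩ Wiremu ∩ Sven: 12:35-13:15, 14:50-15:20, 15:35-15:40.
Chen ∩ Wiremu ∩ Sven ∩ Luca: 14:50-15:20, 15:35-15:40.
Chen ∩ Wiremu ∩ Sven ∩ Luca ∩ Hamid: 14:50-15:20, 15:35-15:40.
Chen ∩ Wiremu ∩ Sven ∩ Luca ∩ Hamid ∩ Bashir: ∅.
There is no time when everyone is free.
No common window is at least 40 minutes long.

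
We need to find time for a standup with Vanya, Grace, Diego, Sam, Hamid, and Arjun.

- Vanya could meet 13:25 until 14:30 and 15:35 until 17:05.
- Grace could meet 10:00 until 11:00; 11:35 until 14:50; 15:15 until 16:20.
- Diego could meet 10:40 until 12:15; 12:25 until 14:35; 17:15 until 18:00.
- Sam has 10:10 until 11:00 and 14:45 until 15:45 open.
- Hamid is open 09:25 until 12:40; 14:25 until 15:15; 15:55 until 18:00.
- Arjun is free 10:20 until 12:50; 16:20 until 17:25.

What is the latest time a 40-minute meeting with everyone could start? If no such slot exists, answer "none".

none

Vanya ∩ Grace: 13:25-14:30, 15:35-16:20.
Vanya ∩ Grace ∩ Diego: 13:25-14:30.
Vanya ∩ Grace ∩ Diego ∩ Sam: ∅.
Vanya ∩ Grace ∩ Diego ∩ Sam ∩ Hamid: ∅.
Vanya ∩ Grace ∩ Diego ∩ Sam ∩ Hamid ∩ Arjun: ∅.
There is no time when everyone is free.
No common window is at least 40 minutes long.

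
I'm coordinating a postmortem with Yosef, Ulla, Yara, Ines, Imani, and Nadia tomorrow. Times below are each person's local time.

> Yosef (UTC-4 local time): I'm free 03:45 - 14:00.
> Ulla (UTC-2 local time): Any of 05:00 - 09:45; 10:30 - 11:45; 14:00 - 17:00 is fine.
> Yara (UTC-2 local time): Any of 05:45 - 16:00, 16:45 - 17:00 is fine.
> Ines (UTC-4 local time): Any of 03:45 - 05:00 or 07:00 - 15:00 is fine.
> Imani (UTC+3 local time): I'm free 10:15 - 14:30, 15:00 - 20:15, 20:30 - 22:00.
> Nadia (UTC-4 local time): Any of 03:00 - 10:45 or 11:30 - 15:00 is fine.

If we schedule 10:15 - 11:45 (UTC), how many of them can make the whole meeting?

Yosef in UTC: 07:45-18:00 (add 4h to convert from UTC-4).
Ulla in UTC: 07:00-11:45, 12:30-13:45, 16:00-19:00 (add 2h to convert from UTC-2).
Yara in UTC: 07:45-18:00, 18:45-19:00 (add 2h to convert from UTC-2).
Ines in UTC: 07:45-09:00, 11:00-19:00 (add 4h to convert from UTC-4).
Imani in UTC: 07:15-11:30, 12:00-17:15, 17:30-19:00 (subtract 3h to convert from UTC+3).
Nadia in UTC: 07:00-14:45, 15:30-19:00 (add 4h to convert from UTC-4).
Yosef, Ulla, Yara, and Nadia can make the full 10:15-11:45 slot — that's 4.

4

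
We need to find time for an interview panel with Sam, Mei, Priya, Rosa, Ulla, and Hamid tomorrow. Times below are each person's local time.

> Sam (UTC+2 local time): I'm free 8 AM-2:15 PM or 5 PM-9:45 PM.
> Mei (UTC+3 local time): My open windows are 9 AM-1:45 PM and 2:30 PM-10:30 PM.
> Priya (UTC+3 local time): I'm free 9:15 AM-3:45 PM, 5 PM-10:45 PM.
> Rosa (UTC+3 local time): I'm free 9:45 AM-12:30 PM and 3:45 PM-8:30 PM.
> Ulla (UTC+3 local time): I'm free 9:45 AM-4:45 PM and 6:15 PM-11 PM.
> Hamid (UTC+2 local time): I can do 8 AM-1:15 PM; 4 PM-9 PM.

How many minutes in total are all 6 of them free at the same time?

Sam in UTC: 06:00-12:15, 15:00-19:45 (subtract 2h to convert from UTC+2).
Mei in UTC: 06:00-10:45, 11:30-19:30 (subtract 3h to convert from UTC+3).
Priya in UTC: 06:15-12:45, 14:00-19:45 (subtract 3h to convert from UTC+3).
Rosa in UTC: 06:45-09:30, 12:45-17:30 (subtract 3h to convert from UTC+3).
Ulla in UTC: 06:45-13:45, 15:15-20:00 (subtract 3h to convert from UTC+3).
Hamid in UTC: 06:00-11:15, 14:00-19:00 (subtract 2h to convert from UTC+2).
Sam ∩ Mei: 06:00-10:45, 11:30-12:15, 15:00-19:30.
Sam ∩ Mei ∩ Priya: 06:15-10:45, 11:30-12:15, 15:00-19:30.
Sam ∩ Mei ∩ Priya ∩ Rosa: 06:45-09:30, 15:00-17:30.
Sam ∩ Mei ∩ Priya ∩ Rosa ∩ Ulla: 06:45-09:30, 15:15-17:30.
Sam ∩ Mei ∩ Priya ∩ Rosa ∩ Ulla ∩ Hamid: 06:45-09:30, 15:15-17:30.
Summing the common windows: 165 + 135 = 300 minutes.

300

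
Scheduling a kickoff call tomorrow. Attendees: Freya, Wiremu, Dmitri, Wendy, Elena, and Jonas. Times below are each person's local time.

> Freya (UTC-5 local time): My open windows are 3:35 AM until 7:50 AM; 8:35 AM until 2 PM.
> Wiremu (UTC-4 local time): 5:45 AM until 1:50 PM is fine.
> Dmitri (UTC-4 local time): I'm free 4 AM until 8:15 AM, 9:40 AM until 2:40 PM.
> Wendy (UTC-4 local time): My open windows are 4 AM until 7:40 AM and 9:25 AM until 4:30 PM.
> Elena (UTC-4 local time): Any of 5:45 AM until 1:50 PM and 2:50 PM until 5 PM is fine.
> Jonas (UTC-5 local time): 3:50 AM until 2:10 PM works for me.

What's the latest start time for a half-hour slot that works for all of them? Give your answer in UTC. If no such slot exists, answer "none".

17:20

Freya in UTC: 08:35-12:50, 13:35-19:00 (add 5h to convert from UTC-5).
Wiremu in UTC: 09:45-17:50 (add 4h to convert from UTC-4).
Dmitri in UTC: 08:00-12:15, 13:40-18:40 (add 4h to convert from UTC-4).
Wendy in UTC: 08:00-11:40, 13:25-20:30 (add 4h to convert from UTC-4).
Elena in UTC: 09:45-17:50, 18:50-21:00 (add 4h to convert from UTC-4).
Jonas in UTC: 08:50-19:10 (add 5h to convert from UTC-5).
Freya ∩ Wiremu: 09:45-12:50, 13:35-17:50.
Freya ∩ Wiremu ∩ Dmitri: 09:45-12:15, 13:40-17:50.
Freya ∩ Wiremu ∩ Dmitri ∩ Wendy: 09:45-11:40, 13:40-17:50.
Freya ∩ Wiremu ∩ Dmitri ∩ Wendy ∩ Elena: 09:45-11:40, 13:40-17:50.
Freya ∩ Wiremu ∩ Dmitri ∩ Wendy ∩ Elena ∩ Jonas: 09:45-11:40, 13:40-17:50.
The last common window of at least 30 minutes is 13:40-17:50; a 30-minute meeting can start as late as 17:20 and still end by 17:50.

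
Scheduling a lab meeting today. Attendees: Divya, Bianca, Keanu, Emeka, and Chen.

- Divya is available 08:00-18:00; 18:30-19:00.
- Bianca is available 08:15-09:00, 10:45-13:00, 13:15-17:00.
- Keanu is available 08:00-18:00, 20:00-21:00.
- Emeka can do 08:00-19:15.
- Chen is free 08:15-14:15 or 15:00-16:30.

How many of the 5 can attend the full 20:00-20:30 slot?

Keanu can make the full 20:00-20:30 slot — that's 1.

1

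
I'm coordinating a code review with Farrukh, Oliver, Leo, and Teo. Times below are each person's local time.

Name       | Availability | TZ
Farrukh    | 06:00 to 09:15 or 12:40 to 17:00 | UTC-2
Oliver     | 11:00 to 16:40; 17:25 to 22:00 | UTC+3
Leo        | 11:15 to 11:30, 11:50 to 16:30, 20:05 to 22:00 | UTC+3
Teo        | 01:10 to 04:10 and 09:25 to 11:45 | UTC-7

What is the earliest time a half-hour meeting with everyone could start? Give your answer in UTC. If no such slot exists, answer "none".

Farrukh in UTC: 08:00-11:15, 14:40-19:00 (add 2h to convert from UTC-2).
Oliver in UTC: 08:00-13:40, 14:25-19:00 (subtract 3h to convert from UTC+3).
Leo in UTC: 08:15-08:30, 08:50-13:30, 17:05-19:00 (subtract 3h to convert from UTC+3).
Teo in UTC: 08:10-11:10, 16:25-18:45 (add 7h to convert from UTC-7).
Farrukh ∩ Oliver: 08:00-11:15, 14:40-19:00.
Farrukh ∩ Oliver ∩ Leo: 08:15-08:30, 08:50-11:15, 17:05-19:00.
Farrukh ∩ Oliver ∩ Leo ∩ Teo: 08:15-08:30, 08:50-11:10, 17:05-18:45.
The first common window of at least 30 minutes is 08:50-11:10, so the earliest start is 08:50.

08:50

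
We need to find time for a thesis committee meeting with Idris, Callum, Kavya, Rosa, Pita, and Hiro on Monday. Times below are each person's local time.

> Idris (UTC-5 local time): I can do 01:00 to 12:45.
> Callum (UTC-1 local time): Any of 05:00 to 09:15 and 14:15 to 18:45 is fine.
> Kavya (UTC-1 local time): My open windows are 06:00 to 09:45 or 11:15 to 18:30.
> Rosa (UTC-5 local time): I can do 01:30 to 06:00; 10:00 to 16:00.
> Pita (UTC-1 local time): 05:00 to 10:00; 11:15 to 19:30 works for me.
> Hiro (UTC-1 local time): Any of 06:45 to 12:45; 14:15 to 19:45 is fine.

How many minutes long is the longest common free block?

150

Idris in UTC: 06:00-17:45 (add 5h to convert from UTC-5).
Callum in UTC: 06:00-10:15, 15:15-19:45 (add 1h to convert from UTC-1).
Kavya in UTC: 07:00-10:45, 12:15-19:30 (add 1h to convert from UTC-1).
Rosa in UTC: 06:30-11:00, 15:00-21:00 (add 5h to convert from UTC-5).
Pita in UTC: 06:00-11:00, 12:15-20:30 (add 1h to convert from UTC-1).
Hiro in UTC: 07:45-13:45, 15:15-20:45 (add 1h to convert from UTC-1).
Idris ∩ Callum: 06:00-10:15, 15:15-17:45.
Idris ∩ Callum ∩ Kavya: 07:00-10:15, 15:15-17:45.
Idris ∩ Callum ∩ Kavya ∩ Rosa: 07:00-10:15, 15:15-17:45.
Idris ∩ Callum ∩ Kavya ∩ Rosa ∩ Pita: 07:00-10:15, 15:15-17:45.
Idris ∩ Callum ∩ Kavya ∩ Rosa ∩ Pita ∩ Hiro: 07:45-10:15, 15:15-17:45.
The longest is 07:45-10:15 at 150 minutes.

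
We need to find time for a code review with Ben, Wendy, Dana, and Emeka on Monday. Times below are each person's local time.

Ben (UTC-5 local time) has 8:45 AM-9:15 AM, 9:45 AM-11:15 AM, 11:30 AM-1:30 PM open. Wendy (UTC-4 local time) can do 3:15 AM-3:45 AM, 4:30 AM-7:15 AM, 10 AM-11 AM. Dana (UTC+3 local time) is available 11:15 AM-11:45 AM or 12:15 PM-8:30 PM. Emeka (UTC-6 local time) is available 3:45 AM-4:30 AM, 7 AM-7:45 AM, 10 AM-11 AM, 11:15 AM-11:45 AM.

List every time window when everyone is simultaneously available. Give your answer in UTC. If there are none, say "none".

Ben in UTC: 13:45-14:15, 14:45-16:15, 16:30-18:30 (add 5h to convert from UTC-5).
Wendy in UTC: 07:15-07:45, 08:30-11:15, 14:00-15:00 (add 4h to convert from UTC-4).
Dana in UTC: 08:15-08:45, 09:15-17:30 (subtract 3h to convert from UTC+3).
Emeka in UTC: 09:45-10:30, 13:00-13:45, 16:00-17:00, 17:15-17:45 (add 6h to convert from UTC-6).
Ben ∩ Wendy: 14:00-14:15, 14:45-15:00.
Ben ∩ Wendy ∩ Dana: 14:00-14:15, 14:45-15:00.
Ben ∩ Wendy ∩ Dana ∩ Emeka: ∅.
There is no time when everyone is free.

none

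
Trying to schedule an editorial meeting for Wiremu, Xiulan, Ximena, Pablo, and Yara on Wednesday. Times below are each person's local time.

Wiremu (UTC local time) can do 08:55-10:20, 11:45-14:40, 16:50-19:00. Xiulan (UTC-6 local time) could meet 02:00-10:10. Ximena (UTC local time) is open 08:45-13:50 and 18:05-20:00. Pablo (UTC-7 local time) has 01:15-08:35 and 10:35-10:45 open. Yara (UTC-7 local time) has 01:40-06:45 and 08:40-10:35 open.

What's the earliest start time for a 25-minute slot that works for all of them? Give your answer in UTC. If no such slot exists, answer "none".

Wiremu in UTC: 08:55-10:20, 11:45-14:40, 16:50-19:00.
Xiulan in UTC: 08:00-16:10 (add 6h to convert from UTC-6).
Ximena in UTC: 08:45-13:50, 18:05-20:00.
Pablo in UTC: 08:15-15:35, 17:35-17:45 (add 7h to convert from UTC-7).
Yara in UTC: 08:40-13:45, 15:40-17:35 (add 7h to convert from UTC-7).
Wiremu ∩ Xiulan: 08:55-10:20, 11:45-14:40.
Wiremu ∩ Xiulan ∩ Ximena: 08:55-10:20, 11:45-13:50.
Wiremu ∩ Xiulan ∩ Ximena ∩ Pablo: 08:55-10:20, 11:45-13:50.
Wiremu ∩ Xiulan ∩ Ximena ∩ Pablo ∩ Yara: 08:55-10:20, 11:45-13:45.
So the common availability across everyone is 08:55-10:20, 11:45-13:45.
The first common window of at least 25 minutes is 08:55-10:20, so the earliest start is 08:55.

08:55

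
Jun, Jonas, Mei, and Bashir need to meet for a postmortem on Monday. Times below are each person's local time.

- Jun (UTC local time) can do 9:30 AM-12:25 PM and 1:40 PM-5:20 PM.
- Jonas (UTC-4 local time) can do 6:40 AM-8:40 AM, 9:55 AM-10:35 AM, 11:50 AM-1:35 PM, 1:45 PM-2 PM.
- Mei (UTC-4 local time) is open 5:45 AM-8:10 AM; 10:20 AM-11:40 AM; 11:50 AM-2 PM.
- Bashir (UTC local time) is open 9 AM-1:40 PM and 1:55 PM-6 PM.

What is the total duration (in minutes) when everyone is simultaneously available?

Jun in UTC: 09:30-12:25, 13:40-17:20.
Jonas in UTC: 10:40-12:40, 13:55-14:35, 15:50-17:35, 17:45-18:00 (add 4h to convert from UTC-4).
Mei in UTC: 09:45-12:10, 14:20-15:40, 15:50-18:00 (add 4h to convert from UTC-4).
Bashir in UTC: 09:00-13:40, 13:55-18:00.
Jun ∩ Jonas: 10:40-12:25, 13:55-14:35, 15:50-17:20.
Jun ∩ Jonas ∩ Mei: 10:40-12:10, 14:20-14:35, 15:50-17:20.
Jun ∩ Jonas ∩ Mei ∩ Bashir: 10:40-12:10, 14:20-14:35, 15:50-17:20.
Those are the intersection windows.
Summing the common windows: 90 + 15 + 90 = 195 minutes.

195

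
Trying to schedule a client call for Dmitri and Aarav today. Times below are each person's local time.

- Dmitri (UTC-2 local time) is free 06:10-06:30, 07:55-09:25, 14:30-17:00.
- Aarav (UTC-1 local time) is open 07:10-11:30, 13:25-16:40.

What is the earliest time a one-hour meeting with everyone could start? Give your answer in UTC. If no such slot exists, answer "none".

09:55

Dmitri in UTC: 08:10-08:30, 09:55-11:25, 16:30-19:00 (add 2h to convert from UTC-2).
Aarav in UTC: 08:10-12:30, 14:25-17:40 (add 1h to convert from UTC-1).
Dmitri ∩ Aarav: 08:10-08:30, 09:55-11:25, 16:30-17:40.
The first common window of at least 60 minutes is 09:55-11:25, so the earliest start is 09:55.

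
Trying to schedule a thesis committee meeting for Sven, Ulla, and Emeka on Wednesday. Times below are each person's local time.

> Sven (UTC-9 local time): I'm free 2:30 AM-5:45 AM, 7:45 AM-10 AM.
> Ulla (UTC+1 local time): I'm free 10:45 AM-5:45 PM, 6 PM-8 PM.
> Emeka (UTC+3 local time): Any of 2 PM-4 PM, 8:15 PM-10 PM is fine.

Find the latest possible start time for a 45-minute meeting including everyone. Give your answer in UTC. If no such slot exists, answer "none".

Sven in UTC: 11:30-14:45, 16:45-19:00 (add 9h to convert from UTC-9).
Ulla in UTC: 09:45-16:45, 17:00-19:00 (subtract 1h to convert from UTC+1).
Emeka in UTC: 11:00-13:00, 17:15-19:00 (subtract 3h to convert from UTC+3).
Sven ∩ Ulla: 11:30-14:45, 17:00-19:00.
Sven ∩ Ulla ∩ Emeka: 11:30-13:00, 17:15-19:00.
So the common availability across everyone is 11:30-13:00, 17:15-19:00.
The last common window of at least 45 minutes is 17:15-19:00; a 45-minute meeting can start as late as 18:15 and still end by 19:00.

18:15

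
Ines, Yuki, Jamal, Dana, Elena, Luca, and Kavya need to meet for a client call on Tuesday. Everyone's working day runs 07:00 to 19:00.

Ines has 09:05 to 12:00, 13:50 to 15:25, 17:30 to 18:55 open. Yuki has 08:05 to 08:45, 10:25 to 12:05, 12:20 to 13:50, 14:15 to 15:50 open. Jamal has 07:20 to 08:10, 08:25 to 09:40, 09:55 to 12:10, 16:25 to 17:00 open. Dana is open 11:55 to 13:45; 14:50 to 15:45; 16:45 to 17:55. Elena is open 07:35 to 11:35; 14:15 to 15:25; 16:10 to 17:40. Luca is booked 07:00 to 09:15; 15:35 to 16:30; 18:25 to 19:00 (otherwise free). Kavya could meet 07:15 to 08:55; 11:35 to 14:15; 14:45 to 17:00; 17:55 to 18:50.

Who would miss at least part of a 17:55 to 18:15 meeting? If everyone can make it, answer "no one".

Ines free: 09:05-12:00, 13:50-15:25, 17:30-18:55.
Yuki free: 08:05-08:45, 10:25-12:05, 12:20-13:50, 14:15-15:50.
Jamal free: 07:20-08:10, 08:25-09:40, 09:55-12:10, 16:25-17:00.
Dana free: 11:55-13:45, 14:50-15:45, 16:45-17:55.
Elena free: 07:35-11:35, 14:15-15:25, 16:10-17:40.
Luca free: 09:15-15:35, 16:30-18:25 (invert busy blocks within the working day).
Kavya free: 07:15-08:55, 11:35-14:15, 14:45-17:00, 17:55-18:50.
Ines: free for 17:55-18:15. Yuki: not fully free for 17:55-18:15. Jamal: not fully free for 17:55-18:15. Dana: not fully free for 17:55-18:15. Elena: not fully free for 17:55-18:15. Luca: free for 17:55-18:15. Kavya: free for 17:55-18:15.

Dana, Elena, Jamal, Yuki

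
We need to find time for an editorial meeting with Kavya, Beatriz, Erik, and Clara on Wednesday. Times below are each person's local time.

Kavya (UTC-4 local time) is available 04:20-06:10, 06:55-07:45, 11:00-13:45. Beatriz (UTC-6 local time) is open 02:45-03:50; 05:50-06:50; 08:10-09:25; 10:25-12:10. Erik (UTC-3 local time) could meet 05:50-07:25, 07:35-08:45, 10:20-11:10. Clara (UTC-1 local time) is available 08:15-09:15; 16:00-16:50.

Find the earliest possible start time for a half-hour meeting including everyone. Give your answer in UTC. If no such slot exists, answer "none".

Kavya in UTC: 08:20-10:10, 10:55-11:45, 15:00-17:45 (add 4h to convert from UTC-4).
Beatriz in UTC: 08:45-09:50, 11:50-12:50, 14:10-15:25, 16:25-18:10 (add 6h to convert from UTC-6).
Erik in UTC: 08:50-10:25, 10:35-11:45, 13:20-14:10 (add 3h to convert from UTC-3).
Clara in UTC: 09:15-10:15, 17:00-17:50 (add 1h to convert from UTC-1).
Kavya ∩ Beatriz: 08:45-09:50, 15:00-15:25, 16:25-17:45.
Kavya ∩ Beatriz ∩ Erik: 08:50-09:50.
Kavya ∩ Beatriz ∩ Erik ∩ Clara: 09:15-09:50.
Those are the intersection windows.
The first common window of at least 30 minutes is 09:15-09:50, so the earliest start is 09:15.

09:15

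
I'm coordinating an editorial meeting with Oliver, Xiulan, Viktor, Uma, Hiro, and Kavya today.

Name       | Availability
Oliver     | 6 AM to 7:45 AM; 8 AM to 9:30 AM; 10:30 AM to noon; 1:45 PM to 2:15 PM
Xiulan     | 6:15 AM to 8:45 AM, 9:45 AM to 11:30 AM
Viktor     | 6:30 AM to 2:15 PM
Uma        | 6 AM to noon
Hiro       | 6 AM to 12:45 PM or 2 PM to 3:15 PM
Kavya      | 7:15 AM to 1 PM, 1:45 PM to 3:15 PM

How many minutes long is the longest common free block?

Oliver ∩ Xiulan: 06:15-07:45, 08:00-08:45, 10:30-11:30.
Oliver ∩ Xiulan ∩ Viktor: 06:30-07:45, 08:00-08:45, 10:30-11:30.
Oliver ∩ Xiulan ∩ Viktor ∩ Uma: 06:30-07:45, 08:00-08:45, 10:30-11:30.
Oliver ∩ Xiulan ∩ Viktor ∩ Uma ∩ Hiro: 06:30-07:45, 08:00-08:45, 10:30-11:30.
Oliver ∩ Xiulan ∩ Viktor ∩ Uma ∩ Hiro ∩ Kavya: 07:15-07:45, 08:00-08:45, 10:30-11:30.
Those are the intersection windows.
The longest is 10:30-11:30 at 60 minutes.

60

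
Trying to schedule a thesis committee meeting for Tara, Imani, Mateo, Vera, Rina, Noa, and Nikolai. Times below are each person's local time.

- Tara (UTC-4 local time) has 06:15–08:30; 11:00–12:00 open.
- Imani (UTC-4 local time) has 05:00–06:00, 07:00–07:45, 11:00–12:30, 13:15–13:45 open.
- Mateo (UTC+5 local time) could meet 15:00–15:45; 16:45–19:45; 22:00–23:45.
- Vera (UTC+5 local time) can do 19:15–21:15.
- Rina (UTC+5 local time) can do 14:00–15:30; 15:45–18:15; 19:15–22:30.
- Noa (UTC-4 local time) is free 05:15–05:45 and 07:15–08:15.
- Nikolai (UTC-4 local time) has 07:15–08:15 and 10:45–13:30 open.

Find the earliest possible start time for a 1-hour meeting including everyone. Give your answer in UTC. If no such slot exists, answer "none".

Tara in UTC: 10:15-12:30, 15:00-16:00 (add 4h to convert from UTC-4).
Imani in UTC: 09:00-10:00, 11:00-11:45, 15:00-16:30, 17:15-17:45 (add 4h to convert from UTC-4).
Mateo in UTC: 10:00-10:45, 11:45-14:45, 17:00-18:45 (subtract 5h to convert from UTC+5).
Vera in UTC: 14:15-16:15 (subtract 5h to convert from UTC+5).
Rina in UTC: 09:00-10:30, 10:45-13:15, 14:15-17:30 (subtract 5h to convert from UTC+5).
Noa in UTC: 09:15-09:45, 11:15-12:15 (add 4h to convert from UTC-4).
Nikolai in UTC: 11:15-12:15, 14:45-17:30 (add 4h to convert from UTC-4).
Tara ∩ Imani: 11:00-11:45, 15:00-16:00.
Tara ∩ Imani ∩ Mateo: ∅.
Tara ∩ Imani ∩ Mateo ∩ Vera: ∅.
Tara ∩ Imani ∩ Mateo ∩ Vera ∩ Rina: ∅.
Tara ∩ Imani ∩ Mateo ∩ Vera ∩ Rina ∩ Noa: ∅.
Tara ∩ Imani ∩ Mateo ∩ Vera ∩ Rina ∩ Noa ∩ Nikolai: ∅.
There is no time when everyone is free.
No common window is at least 60 minutes long.

none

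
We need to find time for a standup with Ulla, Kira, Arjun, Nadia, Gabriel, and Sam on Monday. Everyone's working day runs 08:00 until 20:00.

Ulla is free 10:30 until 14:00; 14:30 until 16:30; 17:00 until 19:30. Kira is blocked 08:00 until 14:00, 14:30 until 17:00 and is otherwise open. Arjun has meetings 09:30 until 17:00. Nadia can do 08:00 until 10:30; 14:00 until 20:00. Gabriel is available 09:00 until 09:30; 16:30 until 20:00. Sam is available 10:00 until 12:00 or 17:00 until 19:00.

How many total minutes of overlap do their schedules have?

Ulla free: 10:30-14:00, 14:30-16:30, 17:00-19:30.
Kira free: 14:00-14:30, 17:00-20:00 (invert busy blocks within the working day).
Arjun free: 08:00-09:30, 17:00-20:00 (invert busy blocks within the working day).
Nadia free: 08:00-10:30, 14:00-20:00.
Gabriel free: 09:00-09:30, 16:30-20:00.
Sam free: 10:00-12:00, 17:00-19:00.
Ulla ∩ Kira: 17:00-19:30.
Ulla ∩ Kira ∩ Arjun: 17:00-19:30.
Ulla ∩ Kira ∩ Arjun ∩ Nadia: 17:00-19:30.
Ulla ∩ Kira ∩ Arjun ∩ Nadia ∩ Gabriel: 17:00-19:30.
Ulla ∩ Kira ∩ Arjun ∩ Nadia ∩ Gabriel ∩ Sam: 17:00-19:00.
Those are the intersection windows.
That's a single block of 120 minutes.

120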